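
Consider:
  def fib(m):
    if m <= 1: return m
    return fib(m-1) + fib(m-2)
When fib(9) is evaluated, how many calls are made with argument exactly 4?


Let N(m) = number of times fib(m) is called while evaluating fib(9).
N(9) = 1 (the initial call).
N(8) = 1 (only fib(9) calls it).
For 1 <= m <= 7: fib(m) is called by fib(m+1) and fib(m+2), so
  N(m) = N(m+1) + N(m+2).
fib(0) is called only by fib(2), so N(0) = N(2).
Walk down from m=9:
  N(9)=1, N(8)=1, N(7)=2, N(6)=3, N(5)=5, N(4)=8
N(4) = 8


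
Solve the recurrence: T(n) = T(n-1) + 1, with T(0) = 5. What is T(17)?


Unrolling the recurrence:
T(17) = T(16) + 1
       = T(15) + 1 + 1
       = T(14) + 1*3
       ...
       = T(0) + 1*17
       = 5 + 17 = 22


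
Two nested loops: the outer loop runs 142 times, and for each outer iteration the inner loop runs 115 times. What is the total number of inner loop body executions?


Outer loop: 142 iterations
Inner loop: 115 iterations per outer iteration
Total = 142 * 115 = 16330


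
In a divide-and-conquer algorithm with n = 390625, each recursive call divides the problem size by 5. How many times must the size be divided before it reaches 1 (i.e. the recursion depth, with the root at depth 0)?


Number of divisions = log_5(390625)
Sizes: 390625 -> 78125 -> 15625 -> 3125 -> 625 -> 125 -> 25 -> 5 -> 1 (8 divisions)
Recursion depth = 8


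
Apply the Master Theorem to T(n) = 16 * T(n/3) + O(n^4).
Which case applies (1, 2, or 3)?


The Master Theorem: T(n) = a*T(n/b) + O(n^c)
  a = 16, b = 3, c = 4
log_b(a) = log_3(16) ~ 2.524
Compare b^c with a: 3^4 = 81 > 16, so c > log_b(a).
Since c > log_b(a), Case 3 applies.
T(n) = O(n^4)
Master Theorem case = 3


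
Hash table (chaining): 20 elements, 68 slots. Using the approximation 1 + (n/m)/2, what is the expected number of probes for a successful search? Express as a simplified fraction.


Computing expected probes:
alpha = 20/68
= 1 + alpha/2
= 1 + 20/(2*68)
= (2*68 + 20) / (2*68)
= 156/136 = 39/34


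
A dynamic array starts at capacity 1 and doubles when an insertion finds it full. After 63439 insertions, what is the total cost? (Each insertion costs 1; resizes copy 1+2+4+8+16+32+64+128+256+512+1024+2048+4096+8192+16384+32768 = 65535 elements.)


Insertion cost: 63439 (one per element)
Resizes occur just before inserting elements 2, 3, 5, 9, ...
Elements copied at each resize: 1 + 2 + 4 + 8 + 16 + 32 + 64 + 128 + 256 + 512 + 1024 + 2048 + 4096 + 8192 + 16384 + 32768
Sum of copies = 65535 (geometric series: 2^k - 1)
Total = 63439 + 65535 = 128974


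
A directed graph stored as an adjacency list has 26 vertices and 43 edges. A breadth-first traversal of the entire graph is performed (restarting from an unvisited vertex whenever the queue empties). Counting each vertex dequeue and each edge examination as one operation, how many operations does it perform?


A full BFS traversal dequeues each vertex once and examines each edge once.
Vertex visits: 26
Edge visits: 43
V + E = 26 + 43 = 69


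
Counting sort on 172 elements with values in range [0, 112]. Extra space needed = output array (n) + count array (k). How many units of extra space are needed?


Output array size: 172 (to store sorted result)
Count array size: 113 (one slot per possible value, range 0 to 112)
Total extra space = 172 + 113 = 285


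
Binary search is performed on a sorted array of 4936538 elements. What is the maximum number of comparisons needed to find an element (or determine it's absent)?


Binary search halves the search space each comparison:
  Step 1: search space = 4936538 -> 2468269
  Step 2: search space = 2468269 -> 1234134
  Step 3: search space = 1234134 -> 617067
  Step 4: search space = 617067 -> 308533
  Step 5: search space = 308533 -> 154266
  Step 6: search space = 154266 -> 77133
  Step 7: search space = 77133 -> 38566
  Step 8: search space = 38566 -> 19283
  Step 9: search space = 19283 -> 9641
  Step 10: search space = 9641 -> 4820
  Step 11: search space = 4820 -> 2410
  Step 12: search space = 2410 -> 1205
  Step 13: search space = 1205 -> 602
  Step 14: search space = 602 -> 301
  Step 15: search space = 301 -> 150
  Step 16: search space = 150 -> 75
  Step 17: search space = 75 -> 37
  Step 18: search space = 37 -> 18
  Step 19: search space = 18 -> 9
  Step 20: search space = 9 -> 4
  Step 21: search space = 4 -> 2
  Step 22: search space = 2 -> 1
  Step 23: search space = 1 (final check)
Maximum comparisons = floor(log2(4936538)) + 1 = 22 + 1 = 23


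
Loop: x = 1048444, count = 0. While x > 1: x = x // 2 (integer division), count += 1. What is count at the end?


The variable x halves each step:
x = 1048444 -> 524222 -> 262111 -> 131055 -> 65527 -> 32763 -> 16381 -> 8190 -> 4095 -> 2047 -> 1023 -> 511 -> 255 -> 127 -> 63 -> 31 -> 15 -> 7 -> 3 -> 1
Number of halvings = floor(log2(1048444)) = 19


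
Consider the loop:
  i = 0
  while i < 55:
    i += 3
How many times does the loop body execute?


Starting at i = 0, each iteration adds 3.
Iterations until i >= 55:
  Iteration 1: i = 0 -> i = 3
  Iteration 2: i = 3 -> i = 6
  Iteration 3: i = 6 -> i = 9
  Iteration 4: i = 9 -> i = 12
  Iteration 5: i = 12 -> i = 15
  Iteration 6: i = 15 -> i = 18
  Iteration 7: i = 18 -> i = 21
  Iteration 8: i = 21 -> i = 24
  ... continuing ...
Total iterations = ceil(55/3) = 19


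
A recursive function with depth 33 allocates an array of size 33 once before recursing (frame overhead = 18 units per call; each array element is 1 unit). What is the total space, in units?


Array allocation: 33 units (allocated once)
Stack frames: 33 deep * 18 per frame = 594 units
Total = 33 + 594 = 627


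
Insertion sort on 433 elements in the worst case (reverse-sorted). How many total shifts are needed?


In the worst case (reverse-sorted), each element shifts past all previous:
  Element 1: 1 shifts
  Element 2: 2 shifts
  Element 3: 3 shifts
  Element 4: 4 shifts
  Element 5: 5 shifts
  ...
  Element 432: 432 shifts
Total = 1 + 2 + ... + 432
= 433*(433-1)/2 = 93528


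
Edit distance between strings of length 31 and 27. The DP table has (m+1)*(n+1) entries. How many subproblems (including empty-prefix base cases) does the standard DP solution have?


The table includes base cases (empty prefixes).
Rows: (m+1) = 32
Columns: (n+1) = 28
Total = 32 * 28 = 896


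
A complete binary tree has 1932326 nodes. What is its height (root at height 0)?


In a complete binary tree, level k holds nodes 2^k .. 2^(k+1)-1 (1-indexed).
Height = floor(log2(n)) = floor(log2(1932326)) = 20
Check: 2^20 = 1048576 <= 1932326 < 2097152 = 2^21


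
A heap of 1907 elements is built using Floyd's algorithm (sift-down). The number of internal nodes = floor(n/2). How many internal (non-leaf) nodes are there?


Leaf nodes occupy roughly half the array.
Sift-down is called for each internal node, starting from the last one.
Internal nodes = floor(n/2) = floor(1907/2) = 953


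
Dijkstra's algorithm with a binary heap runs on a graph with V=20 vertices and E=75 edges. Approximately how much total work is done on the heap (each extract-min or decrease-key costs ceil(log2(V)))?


Dijkstra with a binary heap: each vertex is extracted once, each edge may relax once.
Each heap operation costs O(log V).
V + E = 20 + 75 = 95
ceil(log2(20)) = 5 (since 2^4 = 16 < 20 <= 32 = 2^5)
Total heap work = (V+E) * ceil(log2(V)) = 95 * 5 = 475


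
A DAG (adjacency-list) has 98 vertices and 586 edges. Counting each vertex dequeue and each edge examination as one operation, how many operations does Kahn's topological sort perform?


V = 98 (vertex processing)
E = 586 (edge processing)
V + E = 98 + 586 = 684


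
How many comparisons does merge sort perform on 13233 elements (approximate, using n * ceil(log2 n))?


Recursion depth: ceil(log2(13233)) = 14
Each recursion level merges n = 13233 elements
Total = 13233 * 14 = 185262


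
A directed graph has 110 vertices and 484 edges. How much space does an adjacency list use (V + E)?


Adjacency list: one list head per vertex + one entry per edge
Vertex heads: 110
Edge entries: 484
Total = 110 + 484 = 594


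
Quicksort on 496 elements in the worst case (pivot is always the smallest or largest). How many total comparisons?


In the worst case, each partition step picks the worst pivot:
  Partition 1: 495 comparisons (n-1 elements to compare)
  Partition 2: 494 comparisons
  Partition 3: 493 comparisons
  Partition 4: 492 comparisons
  Partition 5: 491 comparisons
  ...
  Last partition: 0 comparisons
Total = (n-1) + (n-2) + ... + 1 + 0 = n*(n-1)/2
= 496*495/2 = 122760


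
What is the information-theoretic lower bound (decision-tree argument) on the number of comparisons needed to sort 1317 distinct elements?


A binary decision tree of height h has at most 2^h leaves and needs at least n! of them, so h >= ceil(log2(n!)).
1317! is far too large to multiply out, so use Stirling's series:
  ln(n!) ~ n ln n - n + (1/2) ln(2 pi n) + 1/(12n)  (error below 1/(360 n^3), negligible here)
  ln(1317) = 7.1831117
  n ln n = 1317 * 7.1831117 = 9460.1581
  (1/2) ln(2 pi * 1317) = (1/2) ln(8274.9550) = 4.5105
  1/(12*1317) = 0.0001
  ln(1317!) ~ 9460.1581 - 1317 + 4.5105 + 0.0001 = 8147.6687
Convert to base 2: log2(1317!) = 8147.6687 / ln 2 = 8147.6687 / 0.69314718 = 11754.6012
ceil(11754.6012) = 11755


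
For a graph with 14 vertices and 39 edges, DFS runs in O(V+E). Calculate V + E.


A full DFS traversal visits each vertex once and examines each edge once.
V = 14
E = 39
Sum = 14 + 39 = 53


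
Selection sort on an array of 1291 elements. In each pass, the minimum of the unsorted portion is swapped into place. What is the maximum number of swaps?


Selection sort performs one swap per pass:
  Pass 1: find min in positions 0 to 1290, swap with position 0
  Pass 2: find min in positions 1 to 1290, swap with position 1
  Pass 3: find min in positions 2 to 1290, swap with position 2
  Pass 4: find min in positions 3 to 1290, swap with position 3
  Pass 5: find min in positions 4 to 1290, swap with position 4
  ... (1285 more passes)
Total passes (and swaps) = n - 1 = 1291 - 1 = 1290


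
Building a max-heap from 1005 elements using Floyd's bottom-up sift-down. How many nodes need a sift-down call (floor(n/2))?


In a heap of 1005 elements (0-indexed array):
  Last element index: 1004
  Parent of last element: floor((1004 - 1) / 2) = 501
  Internal nodes: indices 0 to 501
  Count = floor(1005/2) = 502


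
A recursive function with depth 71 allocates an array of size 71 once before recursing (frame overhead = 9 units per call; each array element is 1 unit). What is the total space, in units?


Array allocation: 71 units (allocated once)
Stack frames: 71 deep * 9 per frame = 639 units
Total = 71 + 639 = 710


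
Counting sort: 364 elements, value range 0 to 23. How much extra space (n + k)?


n = 364 (output array)
k = 24 (count array for 24 distinct values)
Extra space = 364 + 24 = 388


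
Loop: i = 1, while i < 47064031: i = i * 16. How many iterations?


i multiplies by 16 each step:
i = 1 -> 16 -> 256 -> 4096 -> 65536 -> 1048576 -> 16777216 -> 268435456 (stop)
Iterations = ceil(log_16(47064031)) = 7


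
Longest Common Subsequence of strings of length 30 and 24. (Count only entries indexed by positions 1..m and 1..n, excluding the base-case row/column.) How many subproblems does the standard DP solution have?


DP table indexed by positions in both strings.
First string: 30 positions
Second string: 24 positions
Total = 30 * 24 = 720


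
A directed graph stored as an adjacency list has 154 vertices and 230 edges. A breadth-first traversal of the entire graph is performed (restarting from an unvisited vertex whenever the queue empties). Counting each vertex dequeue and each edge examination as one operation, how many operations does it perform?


A full BFS traversal dequeues each vertex once and examines each edge once.
Vertex visits: 154
Edge visits: 230
V + E = 154 + 230 = 384


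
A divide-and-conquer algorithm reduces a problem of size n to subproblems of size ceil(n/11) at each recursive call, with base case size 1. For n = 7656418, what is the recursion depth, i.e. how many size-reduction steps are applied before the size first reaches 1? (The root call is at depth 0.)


Each step divides the size by 11 (rounding up); after k steps the size is ceil(n/11^k), which equals 1 exactly when 11^k >= n.
So the depth is the smallest k with 11^k >= 7656418, i.e. ceil(log_11(7656418)).
11^6 = 1771561 < 7656418 <= 19487171 = 11^7
Recursion depth = 7


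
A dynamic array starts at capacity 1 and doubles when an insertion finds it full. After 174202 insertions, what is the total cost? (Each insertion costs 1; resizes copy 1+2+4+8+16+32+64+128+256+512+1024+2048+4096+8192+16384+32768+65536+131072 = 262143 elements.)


Insertion cost: 174202 (one per element)
Resizes occur just before inserting elements 2, 3, 5, 9, ...
Elements copied at each resize: 1 + 2 + 4 + 8 + 16 + 32 + 64 + 128 + 256 + 512 + 1024 + 2048 + 4096 + 8192 + 16384 + 32768 + 65536 + 131072
Sum of copies = 262143 (geometric series: 2^k - 1)
Total = 174202 + 262143 = 436345


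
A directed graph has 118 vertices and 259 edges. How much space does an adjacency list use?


Adjacency list: one list head per vertex + one entry per edge
Vertex heads: 118
Edge entries: 259
Total = 118 + 259 = 377


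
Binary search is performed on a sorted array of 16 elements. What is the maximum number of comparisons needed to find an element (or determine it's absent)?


Binary search halves the search space each comparison:
  Step 1: search space = 16 -> 8
  Step 2: search space = 8 -> 4
  Step 3: search space = 4 -> 2
  Step 4: search space = 2 -> 1
  Step 5: search space = 1 (final check)
Maximum comparisons = floor(log2(16)) + 1 = 4 + 1 = 5


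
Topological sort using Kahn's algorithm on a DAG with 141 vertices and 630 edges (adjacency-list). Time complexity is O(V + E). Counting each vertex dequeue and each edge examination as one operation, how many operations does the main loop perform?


Kahn's algorithm:
  1. Compute in-degrees: O(V + E)
  2. Process queue: each vertex dequeued once (O(V))
     each edge examined once (O(E))
Total = V + E = 141 + 630 = 771


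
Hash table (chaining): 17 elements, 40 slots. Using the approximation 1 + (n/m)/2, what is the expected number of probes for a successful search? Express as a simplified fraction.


Computing expected probes:
alpha = 17/40
= 1 + alpha/2
= 1 + 17/(2*40)
= (2*40 + 17) / (2*40)
= 97/80


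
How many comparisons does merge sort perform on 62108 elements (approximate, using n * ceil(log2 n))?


Recursion depth: ceil(log2(62108)) = 16
Each recursion level merges n = 62108 elements
Total = 62108 * 16 = 993728


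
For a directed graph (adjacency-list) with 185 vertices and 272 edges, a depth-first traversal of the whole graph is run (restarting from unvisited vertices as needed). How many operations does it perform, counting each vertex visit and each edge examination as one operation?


A full DFS traversal visits each vertex once and examines each edge once.
V = 185
E = 272
Sum = 185 + 272 = 457


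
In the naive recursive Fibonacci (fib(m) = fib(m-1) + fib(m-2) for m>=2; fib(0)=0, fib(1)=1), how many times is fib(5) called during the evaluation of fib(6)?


Let N(m) = number of times fib(m) is called while evaluating fib(6).
N(6) = 1 (the initial call).
N(5) = 1 (only fib(6) calls it).
For 1 <= m <= 4: fib(m) is called by fib(m+1) and fib(m+2), so
  N(m) = N(m+1) + N(m+2).
fib(0) is called only by fib(2), so N(0) = N(2).
Walk down from m=6:
  N(6)=1, N(5)=1
N(5) = 1


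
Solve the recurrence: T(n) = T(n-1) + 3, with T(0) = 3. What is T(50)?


Unrolling the recurrence:
T(50) = T(49) + 3
       = T(48) + 3 + 3
       = T(47) + 3*3
       ...
       = T(0) + 3*50
       = 3 + 150 = 153


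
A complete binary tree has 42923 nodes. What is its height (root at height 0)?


In a complete binary tree, level k holds nodes 2^k .. 2^(k+1)-1 (1-indexed).
Height = floor(log2(n)) = floor(log2(42923)) = 15
Check: 2^15 = 32768 <= 42923 < 65536 = 2^16


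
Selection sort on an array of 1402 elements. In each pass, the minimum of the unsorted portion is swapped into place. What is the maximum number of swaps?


Selection sort performs one swap per pass:
  Pass 1: find min in positions 0 to 1401, swap with position 0
  Pass 2: find min in positions 1 to 1401, swap with position 1
  Pass 3: find min in positions 2 to 1401, swap with position 2
  Pass 4: find min in positions 3 to 1401, swap with position 3
  Pass 5: find min in positions 4 to 1401, swap with position 4
  ... (1396 more passes)
Total passes (and swaps) = n - 1 = 1402 - 1 = 1401


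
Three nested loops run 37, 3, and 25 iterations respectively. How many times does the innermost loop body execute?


Loop 1 (outermost): 37 iterations
Loop 2 (middle): 3 iterations per outer
Loop 3 (innermost): 25 iterations per middle
Total = 37 * 3 * 25 = 2775


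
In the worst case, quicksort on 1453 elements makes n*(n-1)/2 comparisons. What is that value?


Sum of comparisons per partition:
1452 + 1451 + ... + 1 + 0
= 1453 * (1453 - 1) / 2
= 1453 * 1452 / 2
= 1054878


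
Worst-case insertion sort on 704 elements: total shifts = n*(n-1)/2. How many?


Sum of shifts = 1 + 2 + 3 + ... + 703
= 704 * 703 / 2
= 494912 / 2
= 247456


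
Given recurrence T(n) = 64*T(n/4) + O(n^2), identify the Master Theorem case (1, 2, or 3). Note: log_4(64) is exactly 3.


Master Theorem parameters: a=64, b=4, c=2
log_b(a) = 3
Compare b^c with a: 4^2 = 16 < 64, so c < log_b(a).
Comparing c=2 vs log_b(a)=3:
2 < 3 => Case 1
Result: T(n) = O(n^(log_4 64)) = O(n^3)
Master Theorem case = 1


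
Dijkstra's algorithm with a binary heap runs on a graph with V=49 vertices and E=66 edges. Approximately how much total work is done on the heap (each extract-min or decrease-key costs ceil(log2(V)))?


Dijkstra with a binary heap: each vertex is extracted once, each edge may relax once.
Each heap operation costs O(log V).
V + E = 49 + 66 = 115
ceil(log2(49)) = 6 (since 2^5 = 32 < 49 <= 64 = 2^6)
Total heap work = (V+E) * ceil(log2(V)) = 115 * 6 = 690


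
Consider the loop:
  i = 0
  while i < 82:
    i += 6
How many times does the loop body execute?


Starting at i = 0, each iteration adds 6.
Iterations until i >= 82:
  Iteration 1: i = 0 -> i = 6
  Iteration 2: i = 6 -> i = 12
  Iteration 3: i = 12 -> i = 18
  Iteration 4: i = 18 -> i = 24
  Iteration 5: i = 24 -> i = 30
  Iteration 6: i = 30 -> i = 36
  Iteration 7: i = 36 -> i = 42
  Iteration 8: i = 42 -> i = 48
  ... continuing ...
Total iterations = ceil(82/6) = 14


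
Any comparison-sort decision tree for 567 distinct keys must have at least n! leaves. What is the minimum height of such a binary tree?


A binary decision tree of height h has at most 2^h leaves and needs at least n! of them, so h >= ceil(log2(n!)).
567! is far too large to multiply out, so use Stirling's series:
  ln(n!) ~ n ln n - n + (1/2) ln(2 pi n) + 1/(12n)  (error below 1/(360 n^3), negligible here)
  ln(567) = 6.3403593
  n ln n = 567 * 6.3403593 = 3594.9837
  (1/2) ln(2 pi * 567) = (1/2) ln(3562.5661) = 4.0891
  1/(12*567) = 0.0001
  ln(567!) ~ 3594.9837 - 567 + 4.0891 + 0.0001 = 3032.0729
Convert to base 2: log2(567!) = 3032.0729 / ln 2 = 3032.0729 / 0.69314718 = 4374.3565
ceil(4374.3565) = 4375


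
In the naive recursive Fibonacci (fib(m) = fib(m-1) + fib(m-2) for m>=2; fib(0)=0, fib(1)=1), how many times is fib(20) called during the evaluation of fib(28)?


Let N(m) = number of times fib(m) is called while evaluating fib(28).
N(28) = 1 (the initial call).
N(27) = 1 (only fib(28) calls it).
For 1 <= m <= 26: fib(m) is called by fib(m+1) and fib(m+2), so
  N(m) = N(m+1) + N(m+2).
fib(0) is called only by fib(2), so N(0) = N(2).
Walk down from m=28:
  N(28)=1, N(27)=1, N(26)=2, N(25)=3, N(24)=5, N(23)=8, N(22)=13, N(21)=21, N(20)=34
N(20) = 34


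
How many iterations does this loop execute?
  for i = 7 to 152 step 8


The loop variable i takes values starting at 7 and increments by 8 each iteration.
Sequence: i = 7, 15, 23, 31, 39, 47, 55, 63, 71, ...
The upper bound 152 is inclusive, so the count is floor((last - first) / step) + 1:
floor((152 - 7) / 8) + 1 = floor(145/8) + 1 = 18 + 1 = 19


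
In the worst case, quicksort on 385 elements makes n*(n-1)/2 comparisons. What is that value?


Sum of comparisons per partition:
384 + 383 + ... + 1 + 0
= 385 * (385 - 1) / 2
= 385 * 384 / 2
= 73920


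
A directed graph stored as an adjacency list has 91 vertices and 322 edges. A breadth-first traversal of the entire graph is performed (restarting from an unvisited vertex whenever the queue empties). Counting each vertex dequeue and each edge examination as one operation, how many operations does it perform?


A full BFS traversal dequeues each vertex once and examines each edge once.
Vertex visits: 91
Edge visits: 322
V + E = 91 + 322 = 413


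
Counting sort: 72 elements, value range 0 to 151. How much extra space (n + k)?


n = 72 (output array)
k = 152 (count array for 152 distinct values)
Extra space = 72 + 152 = 224


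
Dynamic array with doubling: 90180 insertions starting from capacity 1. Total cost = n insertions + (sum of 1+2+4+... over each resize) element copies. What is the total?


n = 90180
Insertion costs: 90180
Resizes copy 1, 2, 4, ... up to the largest power of 2 that is <= n-1 = 90179, i.e. 65536.
Copy costs = 1 + 2 + 4 + 8 + 16 + 32 + 64 + 128 + 256 + 512 + 1024 + 2048 + 4096 + 8192 + 16384 + 32768 + 65536 = 131071
Total = 90180 + 131071 = 221251


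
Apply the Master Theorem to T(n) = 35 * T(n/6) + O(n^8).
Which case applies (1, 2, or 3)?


The Master Theorem: T(n) = a*T(n/b) + O(n^c)
  a = 35, b = 6, c = 8
log_b(a) = log_6(35) ~ 1.984
Compare b^c with a: 6^8 = 1679616 > 35, so c > log_b(a).
Since c > log_b(a), Case 3 applies.
T(n) = O(n^8)
Master Theorem case = 3


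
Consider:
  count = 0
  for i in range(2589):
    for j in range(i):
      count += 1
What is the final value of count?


For each i, the inner loop runs i times:
  i=0: inner runs 0 times
  i=1: inner runs 1 time
  i=2: inner runs 2 times
  i=3: inner runs 3 times
  i=4: inner runs 4 times
  i=5: inner runs 5 times
  i=6: inner runs 6 times
  i=7: inner runs 7 times
  ...
Total = 0 + 1 + 2 + ... + 2588 = 2589*(2589-1)/2 = 3350166


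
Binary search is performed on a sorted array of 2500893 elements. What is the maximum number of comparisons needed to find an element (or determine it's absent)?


Binary search halves the search space each comparison:
  Step 1: search space = 2500893 -> 1250446
  Step 2: search space = 1250446 -> 625223
  Step 3: search space = 625223 -> 312611
  Step 4: search space = 312611 -> 156305
  Step 5: search space = 156305 -> 78152
  Step 6: search space = 78152 -> 39076
  Step 7: search space = 39076 -> 19538
  Step 8: search space = 19538 -> 9769
  Step 9: search space = 9769 -> 4884
  Step 10: search space = 4884 -> 2442
  Step 11: search space = 2442 -> 1221
  Step 12: search space = 1221 -> 610
  Step 13: search space = 610 -> 305
  Step 14: search space = 305 -> 152
  Step 15: search space = 152 -> 76
  Step 16: search space = 76 -> 38
  Step 17: search space = 38 -> 19
  Step 18: search space = 19 -> 9
  Step 19: search space = 9 -> 4
  Step 20: search space = 4 -> 2
  Step 21: search space = 2 -> 1
  Step 22: search space = 1 (final check)
Maximum comparisons = floor(log2(2500893)) + 1 = 21 + 1 = 22


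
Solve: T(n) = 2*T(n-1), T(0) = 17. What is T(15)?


Unrolling:
T(15) = 2*T(14) = 2^2*T(13) = ... = 2^15*T(0)
= 2^15 * 17
= 32768 * 17 = 557056


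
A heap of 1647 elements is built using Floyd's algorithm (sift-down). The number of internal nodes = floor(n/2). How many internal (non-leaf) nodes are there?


Leaf nodes occupy roughly half the array.
Sift-down is called for each internal node, starting from the last one.
Internal nodes = floor(n/2) = floor(1647/2) = 823


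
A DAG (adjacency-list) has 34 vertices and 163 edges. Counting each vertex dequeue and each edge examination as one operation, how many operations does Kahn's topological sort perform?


V = 34 (vertex processing)
E = 163 (edge processing)
V + E = 34 + 163 = 197


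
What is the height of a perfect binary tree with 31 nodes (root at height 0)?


A perfect binary tree with 31 nodes:
  31 = 2^5 - 1
  Levels: 0, 1, ..., 4
  Height = 4


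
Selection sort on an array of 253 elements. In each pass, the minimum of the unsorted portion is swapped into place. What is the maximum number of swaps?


Selection sort performs one swap per pass:
  Pass 1: find min in positions 0 to 252, swap with position 0
  Pass 2: find min in positions 1 to 252, swap with position 1
  Pass 3: find min in positions 2 to 252, swap with position 2
  Pass 4: find min in positions 3 to 252, swap with position 3
  Pass 5: find min in positions 4 to 252, swap with position 4
  ... (247 more passes)
Total passes (and swaps) = n - 1 = 253 - 1 = 252


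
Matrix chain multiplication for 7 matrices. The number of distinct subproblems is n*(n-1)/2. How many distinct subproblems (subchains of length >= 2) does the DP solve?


Subproblems are indexed by (i, j) where i < j.
Number of such pairs = n*(n-1)/2
= 7 * 6 / 2
= 21


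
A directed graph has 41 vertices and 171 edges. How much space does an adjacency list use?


Adjacency list: one list head per vertex + one entry per edge
Vertex heads: 41
Edge entries: 171
Total = 41 + 171 = 212


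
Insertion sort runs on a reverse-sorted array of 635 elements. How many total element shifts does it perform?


Sum of shifts = 1 + 2 + 3 + ... + 634
= 635 * 634 / 2
= 402590 / 2
= 201295


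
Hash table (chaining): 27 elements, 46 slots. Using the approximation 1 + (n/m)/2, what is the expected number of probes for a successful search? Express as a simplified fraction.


Computing expected probes:
alpha = 27/46
= 1 + alpha/2
= 1 + 27/(2*46)
= (2*46 + 27) / (2*46)
= 119/92


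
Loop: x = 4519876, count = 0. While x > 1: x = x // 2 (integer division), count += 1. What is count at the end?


The variable x halves each step:
x = 4519876 -> 2259938 -> 1129969 -> 564984 -> 282492 -> 141246 -> 70623 -> 35311 -> 17655 -> 8827 -> 4413 -> 2206 -> 1103 -> 551 -> 275 -> 137 -> 68 -> 34 -> 17 -> 8 -> 4 -> 2 -> 1
Number of halvings = floor(log2(4519876)) = 22


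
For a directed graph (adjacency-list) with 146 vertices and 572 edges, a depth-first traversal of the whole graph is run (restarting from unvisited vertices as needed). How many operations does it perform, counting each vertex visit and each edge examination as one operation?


A full DFS traversal visits each vertex once and examines each edge once.
V = 146
E = 572
Sum = 146 + 572 = 718


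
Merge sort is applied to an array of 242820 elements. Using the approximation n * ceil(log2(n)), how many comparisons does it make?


Merge sort divides the array into halves recursively.
Number of levels = ceil(log2(242820)) = 18
At each level, approximately n = 242820 comparisons are needed for merging.
Total comparisons ~ n * ceil(log2(n)) = 242820 * 18 = 4370760


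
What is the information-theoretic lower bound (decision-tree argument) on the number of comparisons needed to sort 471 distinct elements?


A binary decision tree of height h has at most 2^h leaves and needs at least n! of them, so h >= ceil(log2(n!)).
471! is far too large to multiply out, so use Stirling's series:
  ln(n!) ~ n ln n - n + (1/2) ln(2 pi n) + 1/(12n)  (error below 1/(360 n^3), negligible here)
  ln(471) = 6.1548581
  n ln n = 471 * 6.1548581 = 2898.9382
  (1/2) ln(2 pi * 471) = (1/2) ln(2959.3803) = 3.9964
  1/(12*471) = 0.0002
  ln(471!) ~ 2898.9382 - 471 + 3.9964 + 0.0002 = 2431.9348
Convert to base 2: log2(471!) = 2431.9348 / ln 2 = 2431.9348 / 0.69314718 = 3508.5403
ceil(3508.5403) = 3509


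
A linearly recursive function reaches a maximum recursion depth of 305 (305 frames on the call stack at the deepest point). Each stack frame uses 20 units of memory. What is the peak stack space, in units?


Maximum recursion depth = 305 frames
Memory per frame = 20 units
Total stack space = depth * frame_size
= 305 * 20 = 6100


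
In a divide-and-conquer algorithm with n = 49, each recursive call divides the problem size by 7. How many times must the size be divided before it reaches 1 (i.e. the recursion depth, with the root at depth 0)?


Number of divisions = log_7(49)
Sizes: 49 -> 7 -> 1 (2 divisions)
Recursion depth = 2


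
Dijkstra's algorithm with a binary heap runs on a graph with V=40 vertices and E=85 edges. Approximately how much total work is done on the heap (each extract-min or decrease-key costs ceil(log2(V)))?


Dijkstra with a binary heap: each vertex is extracted once, each edge may relax once.
Each heap operation costs O(log V).
V + E = 40 + 85 = 125
ceil(log2(40)) = 6 (since 2^5 = 32 < 40 <= 64 = 2^6)
Total heap work = (V+E) * ceil(log2(V)) = 125 * 6 = 750


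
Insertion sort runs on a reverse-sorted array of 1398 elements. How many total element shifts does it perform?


Sum of shifts = 1 + 2 + 3 + ... + 1397
= 1398 * 1397 / 2
= 1953006 / 2
= 976503


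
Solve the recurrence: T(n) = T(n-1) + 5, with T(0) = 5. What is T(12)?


Unrolling the recurrence:
T(12) = T(11) + 5
       = T(10) + 5 + 5
       = T(9) + 5*3
       ...
       = T(0) + 5*12
       = 5 + 60 = 65


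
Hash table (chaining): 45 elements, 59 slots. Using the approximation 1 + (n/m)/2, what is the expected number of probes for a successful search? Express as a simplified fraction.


Computing expected probes:
alpha = 45/59
= 1 + alpha/2
= 1 + 45/(2*59)
= (2*59 + 45) / (2*59)
= 163/118


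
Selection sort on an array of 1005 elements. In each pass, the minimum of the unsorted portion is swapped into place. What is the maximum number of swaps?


Selection sort performs one swap per pass:
  Pass 1: find min in positions 0 to 1004, swap with position 0
  Pass 2: find min in positions 1 to 1004, swap with position 1
  Pass 3: find min in positions 2 to 1004, swap with position 2
  Pass 4: find min in positions 3 to 1004, swap with position 3
  Pass 5: find min in positions 4 to 1004, swap with position 4
  ... (999 more passes)
Total passes (and swaps) = n - 1 = 1005 - 1 = 1004


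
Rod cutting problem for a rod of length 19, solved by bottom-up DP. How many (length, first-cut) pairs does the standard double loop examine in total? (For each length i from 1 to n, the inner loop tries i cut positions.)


For each subproblem length i = 1..19, the inner loop considers i possible first cuts.
Total = 1 + 2 + ... + 19
= 19*(19+1)/2
= 19*20/2 = 190


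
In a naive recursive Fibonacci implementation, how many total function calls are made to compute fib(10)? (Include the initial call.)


Let C(m) = total calls to evaluate fib(m). Then C(0)=C(1)=1, and
C(m) = 1 + C(m-1) + C(m-2) for m >= 2.
Build the table (each entry = 1 + previous two):
  C(0) = 1
  C(1) = 1
  C(2) = 1 + 1 + 1 = 3
  C(3) = 1 + 3 + 1 = 5
  C(4) = 1 + 5 + 3 = 9
  C(5) = 1 + 9 + 5 = 15
  C(6) = 1 + 15 + 9 = 25
  C(7) = 1 + 25 + 15 = 41
  C(8) = 1 + 41 + 25 = 67
  C(9) = 1 + 67 + 41 = 109
  C(10) = 1 + 109 + 67 = 177
Total calls for fib(10) = 177


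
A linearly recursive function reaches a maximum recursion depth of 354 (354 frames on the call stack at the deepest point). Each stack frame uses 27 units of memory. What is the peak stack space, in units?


Maximum recursion depth = 354 frames
Memory per frame = 27 units
Total stack space = depth * frame_size
= 354 * 27 = 9558


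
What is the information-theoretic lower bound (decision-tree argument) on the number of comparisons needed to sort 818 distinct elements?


A binary decision tree of height h has at most 2^h leaves and needs at least n! of them, so h >= ceil(log2(n!)).
818! is far too large to multiply out, so use Stirling's series:
  ln(n!) ~ n ln n - n + (1/2) ln(2 pi n) + 1/(12n)  (error below 1/(360 n^3), negligible here)
  ln(818) = 6.7068623
  n ln n = 818 * 6.7068623 = 5486.2134
  (1/2) ln(2 pi * 818) = (1/2) ln(5139.6456) = 4.2724
  1/(12*818) = 0.0001
  ln(818!) ~ 5486.2134 - 818 + 4.2724 + 0.0001 = 4672.4859
Convert to base 2: log2(818!) = 4672.4859 / ln 2 = 4672.4859 / 0.69314718 = 6740.9722
ceil(6740.9722) = 6741


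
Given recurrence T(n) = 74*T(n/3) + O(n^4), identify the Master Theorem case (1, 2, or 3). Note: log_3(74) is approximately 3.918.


Master Theorem parameters: a=74, b=3, c=4
log_b(a) = 3.918
Compare b^c with a: 3^4 = 81 > 74, so c > log_b(a).
Comparing c=4 vs log_b(a)=3.918:
4 > 3.918 => Case 3
Result: T(n) = O(n^4)
Master Theorem case = 3


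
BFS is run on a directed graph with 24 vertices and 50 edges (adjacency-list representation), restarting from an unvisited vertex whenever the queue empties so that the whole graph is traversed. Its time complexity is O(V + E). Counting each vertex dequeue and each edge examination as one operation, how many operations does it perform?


A full BFS traversal dequeues each vertex exactly once and examines each directed edge exactly once.
V = 24 (vertex processing cost)
E = 50 (edge examination cost)
Total operations proportional to V + E = 24 + 50 = 74


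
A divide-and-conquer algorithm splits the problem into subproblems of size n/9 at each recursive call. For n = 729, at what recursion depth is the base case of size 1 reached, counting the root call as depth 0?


At each depth, the problem size is divided by 9:
  Depth 0: problem size = 729
  Depth 1: problem size = 81
  Depth 2: problem size = 9
  Depth 3: problem size = 1 (base case)
The base case is reached at depth log_9(729) = 3 (the tree has 4 levels counting depth 0, but the depth asked for is 3).
Recursion depth = 3


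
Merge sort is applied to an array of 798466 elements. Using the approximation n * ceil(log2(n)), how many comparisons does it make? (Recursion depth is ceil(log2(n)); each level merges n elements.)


Merge sort divides the array into halves recursively.
Number of levels = ceil(log2(798466)) = 20
At each level, approximately n = 798466 comparisons are needed for merging.
Total comparisons ~ n * ceil(log2(n)) = 798466 * 20 = 15969320


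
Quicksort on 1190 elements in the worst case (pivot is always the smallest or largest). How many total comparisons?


In the worst case, each partition step picks the worst pivot:
  Partition 1: 1189 comparisons (n-1 elements to compare)
  Partition 2: 1188 comparisons
  Partition 3: 1187 comparisons
  Partition 4: 1186 comparisons
  Partition 5: 1185 comparisons
  ...
  Last partition: 0 comparisons
Total = (n-1) + (n-2) + ... + 1 + 0 = n*(n-1)/2
= 1190*1189/2 = 707455


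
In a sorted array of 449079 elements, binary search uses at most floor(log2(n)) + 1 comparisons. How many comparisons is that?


Halving sequence: 449079 -> 224539 -> 112269 -> 56134 -> 28067 -> 14033 -> 7016 -> 3508 -> 1754 -> 877 -> 438 -> 219 -> 109 -> 54 -> 27 -> 13 -> 6 -> 3 -> 1
Number of halvings = 18
Max comparisons = 18 + 1 = 19


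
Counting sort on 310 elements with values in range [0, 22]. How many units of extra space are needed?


Output array size: 310 (to store sorted result)
Count array size: 23 (one slot per possible value, range 0 to 22)
Total extra space = 310 + 23 = 333


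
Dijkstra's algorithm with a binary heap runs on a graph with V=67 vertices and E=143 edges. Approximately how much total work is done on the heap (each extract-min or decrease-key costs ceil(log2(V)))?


Dijkstra with a binary heap: each vertex is extracted once, each edge may relax once.
Each heap operation costs O(log V).
V + E = 67 + 143 = 210
ceil(log2(67)) = 7 (since 2^6 = 64 < 67 <= 128 = 2^7)
Total heap work = (V+E) * ceil(log2(V)) = 210 * 7 = 1470


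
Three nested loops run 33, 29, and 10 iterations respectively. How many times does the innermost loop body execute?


Loop 1 (outermost): 33 iterations
Loop 2 (middle): 29 iterations per outer
Loop 3 (innermost): 10 iterations per middle
Total = 33 * 29 * 10 = 9570


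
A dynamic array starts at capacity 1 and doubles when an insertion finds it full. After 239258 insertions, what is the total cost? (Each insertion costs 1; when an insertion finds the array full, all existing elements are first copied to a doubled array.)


Insertion cost: 239258 (one per element)
Resizes occur just before inserting elements 2, 3, 5, 9, ...
Elements copied at each resize: 1 + 2 + 4 + 8 + 16 + 32 + 64 + 128 + 256 + 512 + 1024 + 2048 + 4096 + 8192 + 16384 + 32768 + 65536 + 131072
Sum of copies = 262143 (geometric series: 2^k - 1)
Total = 239258 + 262143 = 501401


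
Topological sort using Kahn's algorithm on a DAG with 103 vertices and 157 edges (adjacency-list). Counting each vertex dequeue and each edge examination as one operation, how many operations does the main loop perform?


Kahn's algorithm:
  1. Compute in-degrees: O(V + E)
  2. Process queue: each vertex dequeued once (O(V))
     each edge examined once (O(E))
Total = V + E = 103 + 157 = 260


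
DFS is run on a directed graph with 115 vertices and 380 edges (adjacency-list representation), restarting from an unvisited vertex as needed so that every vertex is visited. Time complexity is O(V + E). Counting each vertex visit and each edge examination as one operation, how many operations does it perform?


A full DFS traversal processes each vertex exactly once (push/pop on stack).
Each directed edge is examined once.
V = 115, E = 380
V + E = 495


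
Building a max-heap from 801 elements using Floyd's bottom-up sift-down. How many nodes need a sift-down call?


In a heap of 801 elements (0-indexed array):
  Last element index: 800
  Parent of last element: floor((800 - 1) / 2) = 399
  Internal nodes: indices 0 to 399
  Count = floor(801/2) = 400


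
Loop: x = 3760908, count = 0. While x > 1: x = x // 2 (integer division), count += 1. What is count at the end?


The variable x halves each step:
x = 3760908 -> 1880454 -> 940227 -> 470113 -> 235056 -> 117528 -> 58764 -> 29382 -> 14691 -> 7345 -> 3672 -> 1836 -> 918 -> 459 -> 229 -> 114 -> 57 -> 28 -> 14 -> 7 -> 3 -> 1
Number of halvings = floor(log2(3760908)) = 21


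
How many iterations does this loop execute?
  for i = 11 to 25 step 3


The loop variable i takes values starting at 11 and increments by 3 each iteration.
Sequence: i = 11, 14, 17, 20, 23
The upper bound 25 is inclusive, so the count is floor((last - first) / step) + 1:
floor((25 - 11) / 3) + 1 = floor(14/3) + 1 = 4 + 1 = 5


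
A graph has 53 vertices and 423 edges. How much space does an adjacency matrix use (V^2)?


Adjacency matrix: V x V grid of entries
Space = V^2 = 53^2 = 53 * 53 = 2809


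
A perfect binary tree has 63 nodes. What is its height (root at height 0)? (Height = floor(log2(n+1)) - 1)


For a perfect binary tree of height h: n = 2^(h+1) - 1, so h = log2(n+1) - 1.
  n + 1 = 64 = 2^6
  log2(64) = 6
  height = 6 - 1 = 5


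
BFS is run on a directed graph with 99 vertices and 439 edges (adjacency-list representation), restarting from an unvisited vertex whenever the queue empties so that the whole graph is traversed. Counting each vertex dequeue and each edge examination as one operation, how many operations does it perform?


A full BFS traversal dequeues each vertex exactly once and examines each directed edge exactly once.
V = 99 (vertex processing cost)
E = 439 (edge examination cost)
Total operations proportional to V + E = 99 + 439 = 538


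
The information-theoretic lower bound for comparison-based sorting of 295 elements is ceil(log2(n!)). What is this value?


A binary decision tree of height h has at most 2^h leaves and needs at least n! of them, so h >= ceil(log2(n!)).
295! is far too large to multiply out, so use Stirling's series:
  ln(n!) ~ n ln n - n + (1/2) ln(2 pi n) + 1/(12n)  (error below 1/(360 n^3), negligible here)
  ln(295) = 5.6869754
  n ln n = 295 * 5.6869754 = 1677.6577
  (1/2) ln(2 pi * 295) = (1/2) ln(1853.5397) = 3.7624
  1/(12*295) = 0.0003
  ln(295!) ~ 1677.6577 - 295 + 3.7624 + 0.0003 = 1386.4204
Convert to base 2: log2(295!) = 1386.4204 / ln 2 = 1386.4204 / 0.69314718 = 2000.1818
ceil(2000.1818) = 2001
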